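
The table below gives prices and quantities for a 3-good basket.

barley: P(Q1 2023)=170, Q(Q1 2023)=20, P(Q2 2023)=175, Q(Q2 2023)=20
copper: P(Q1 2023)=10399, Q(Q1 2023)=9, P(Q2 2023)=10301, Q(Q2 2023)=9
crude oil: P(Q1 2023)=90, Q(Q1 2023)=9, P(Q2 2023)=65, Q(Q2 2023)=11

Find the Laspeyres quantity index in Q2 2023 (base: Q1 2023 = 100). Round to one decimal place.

Laspeyres quantity index uses base-period prices as weights.
ΣP(Q1 2023)·Q(Q2 2023) = 170×20 + 10399×9 + 90×11 = 3400 + 93591 + 990 = 97981
ΣP(Q1 2023)·Q(Q1 2023) = 170×20 + 10399×9 + 90×9 = 3400 + 93591 + 810 = 97801
Index = 97981 / 97801 × 100 = 100.1840

100.2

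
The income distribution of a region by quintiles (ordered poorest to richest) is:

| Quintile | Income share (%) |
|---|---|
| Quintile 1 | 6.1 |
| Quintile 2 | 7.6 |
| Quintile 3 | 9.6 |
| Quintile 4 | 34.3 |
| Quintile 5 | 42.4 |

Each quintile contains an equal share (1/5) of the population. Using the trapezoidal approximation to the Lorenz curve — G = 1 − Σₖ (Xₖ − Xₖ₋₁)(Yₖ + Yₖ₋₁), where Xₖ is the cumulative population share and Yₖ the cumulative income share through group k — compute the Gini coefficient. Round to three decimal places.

Cumulative income shares Yₖ: 0.0610, 0.1370, 0.2330, 0.5760, 1.0000
Σ (Xₖ−Xₖ₋₁)(Yₖ+Yₖ₋₁) = (1/5)(0.0610+0.0000) + (1/5)(0.1370+0.0610) + (1/5)(0.2330+0.1370) + (1/5)(0.5760+0.2330) + (1/5)(1.0000+0.5760)
  = 0.0122 + 0.0396 + 0.0740 + 0.1618 + 0.3152 = 0.6028
G = 1 − 0.6028 = 0.3972

0.397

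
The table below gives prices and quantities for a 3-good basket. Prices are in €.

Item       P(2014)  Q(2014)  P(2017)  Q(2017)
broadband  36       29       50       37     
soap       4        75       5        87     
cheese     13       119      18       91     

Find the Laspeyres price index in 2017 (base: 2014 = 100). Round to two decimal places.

137.22

Laspeyres price index uses base-period quantities as weights.
ΣP(2017)·Q(2014) = 50×29 + 5×75 + 18×119 = 1450 + 375 + 2142 = 3967
ΣP(2014)·Q(2014) = 36×29 + 4×75 + 13×119 = 1044 + 300 + 1547 = 2891
Index = 3967 / 2891 × 100 = 137.2190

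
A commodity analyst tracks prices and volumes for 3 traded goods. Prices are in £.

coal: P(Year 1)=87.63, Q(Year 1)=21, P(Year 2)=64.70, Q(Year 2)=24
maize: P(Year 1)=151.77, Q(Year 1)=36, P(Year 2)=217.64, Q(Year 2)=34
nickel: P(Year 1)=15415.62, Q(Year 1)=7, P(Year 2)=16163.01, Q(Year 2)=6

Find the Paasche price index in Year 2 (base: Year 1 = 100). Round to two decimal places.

106.19

Paasche price index uses current-period quantities as weights.
ΣP(Year 2)·Q(Year 2) = 64.70×24 + 217.64×34 + 16163.01×6 = 1552.8 + 7399.76 + 96978.06 = 105930.62
ΣP(Year 1)·Q(Year 2) = 87.63×24 + 151.77×34 + 15415.62×6 = 2103.12 + 5160.18 + 92493.72 = 99757.02
Index = 105930.62 / 99757.02 × 100 = 106.1886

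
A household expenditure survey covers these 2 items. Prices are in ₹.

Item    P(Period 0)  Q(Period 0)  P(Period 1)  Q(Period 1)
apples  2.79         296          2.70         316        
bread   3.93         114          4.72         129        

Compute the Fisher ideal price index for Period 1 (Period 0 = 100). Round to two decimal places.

105.13

Laspeyres component (base-period weights):
ΣP(Period 1)Q(Period 0) = 2.70×296 + 4.72×114 = 799.2 + 538.08 = 1337.28
ΣP(Period 0)Q(Period 0) = 2.79×296 + 3.93×114 = 825.84 + 448.02 = 1273.86
L = 1337.28 / 1273.86 × 100 = 104.9786
Paasche component (current-period weights):
ΣP(Period 1)Q(Period 1) = 2.70×316 + 4.72×129 = 853.2 + 608.88 = 1462.08
ΣP(Period 0)Q(Period 1) = 2.79×316 + 3.93×129 = 881.64 + 506.97 = 1388.61
P = 1462.08 / 1388.61 × 100 = 105.2909
Fisher = √(L × P) = √(104.9786 × 105.2909) = 105.1346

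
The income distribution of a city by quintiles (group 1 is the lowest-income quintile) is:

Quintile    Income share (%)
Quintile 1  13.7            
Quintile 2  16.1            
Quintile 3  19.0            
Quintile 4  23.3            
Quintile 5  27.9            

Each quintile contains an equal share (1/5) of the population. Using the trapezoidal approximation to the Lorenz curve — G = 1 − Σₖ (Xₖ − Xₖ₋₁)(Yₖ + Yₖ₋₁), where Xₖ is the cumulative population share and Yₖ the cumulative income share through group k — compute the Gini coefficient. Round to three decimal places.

0.142

Cumulative income shares Yₖ: 0.1370, 0.2980, 0.4880, 0.7210, 1.0000
Σ (Xₖ−Xₖ₋₁)(Yₖ+Yₖ₋₁) = (1/5)(0.1370+0.0000) + (1/5)(0.2980+0.1370) + (1/5)(0.4880+0.2980) + (1/5)(0.7210+0.4880) + (1/5)(1.0000+0.7210)
  = 0.0274 + 0.0870 + 0.1572 + 0.2418 + 0.3442 = 0.8576
G = 1 − 0.8576 = 0.1424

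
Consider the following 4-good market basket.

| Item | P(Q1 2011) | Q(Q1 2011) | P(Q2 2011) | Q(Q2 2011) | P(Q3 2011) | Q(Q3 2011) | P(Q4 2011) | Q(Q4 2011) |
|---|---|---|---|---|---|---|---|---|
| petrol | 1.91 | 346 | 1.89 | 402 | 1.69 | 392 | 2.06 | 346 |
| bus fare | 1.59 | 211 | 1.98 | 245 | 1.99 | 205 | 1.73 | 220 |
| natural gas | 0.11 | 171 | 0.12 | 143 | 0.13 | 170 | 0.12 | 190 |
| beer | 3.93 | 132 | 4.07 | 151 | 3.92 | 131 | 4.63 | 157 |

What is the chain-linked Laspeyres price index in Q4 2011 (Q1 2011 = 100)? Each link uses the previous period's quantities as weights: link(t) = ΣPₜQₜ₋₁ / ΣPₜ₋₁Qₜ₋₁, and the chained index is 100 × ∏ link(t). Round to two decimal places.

Link Q1 2011→Q2 2011:
ΣP(Q2 2011)Q(Q1 2011) = 1.89×346 + 1.98×211 + 0.12×171 + 4.07×132 = 653.94 + 417.78 + 20.52 + 537.24 = 1629.48
ΣP(Q1 2011)Q(Q1 2011) = 1.91×346 + 1.59×211 + 0.11×171 + 3.93×132 = 660.86 + 335.49 + 18.81 + 518.76 = 1533.92
link = 1629.48/1533.92 = 1.062298
Link Q2 2011→Q3 2011:
ΣP(Q3 2011)Q(Q2 2011) = 1.69×402 + 1.99×245 + 0.13×143 + 3.92×151 = 679.38 + 487.55 + 18.59 + 591.92 = 1777.44
ΣP(Q2 2011)Q(Q2 2011) = 1.89×402 + 1.98×245 + 0.12×143 + 4.07×151 = 759.78 + 485.1 + 17.16 + 614.57 = 1876.61
link = 1777.44/1876.61 = 0.947155
Link Q3 2011→Q4 2011:
ΣP(Q4 2011)Q(Q3 2011) = 2.06×392 + 1.73×205 + 0.12×170 + 4.63×131 = 807.52 + 354.65 + 20.4 + 606.53 = 1789.1
ΣP(Q3 2011)Q(Q3 2011) = 1.69×392 + 1.99×205 + 0.13×170 + 3.92×131 = 662.48 + 407.95 + 22.1 + 513.52 = 1606.05
link = 1789.1/1606.05 = 1.113975
Chained index = 100 × 1.062298 × 0.947155 × 1.113975 = 112.0838

112.08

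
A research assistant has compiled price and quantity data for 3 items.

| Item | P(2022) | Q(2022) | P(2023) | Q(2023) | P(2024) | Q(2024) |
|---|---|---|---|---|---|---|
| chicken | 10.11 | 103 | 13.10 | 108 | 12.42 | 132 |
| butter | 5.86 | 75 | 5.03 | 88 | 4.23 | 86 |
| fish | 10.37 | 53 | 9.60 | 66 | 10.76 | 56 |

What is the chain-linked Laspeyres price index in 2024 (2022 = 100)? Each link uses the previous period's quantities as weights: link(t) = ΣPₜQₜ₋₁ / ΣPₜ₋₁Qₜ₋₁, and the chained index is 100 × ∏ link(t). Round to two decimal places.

Link 2022→2023:
ΣP(2023)Q(2022) = 13.10×103 + 5.03×75 + 9.60×53 = 1349.3 + 377.25 + 508.8 = 2235.35
ΣP(2022)Q(2022) = 10.11×103 + 5.86×75 + 10.37×53 = 1041.33 + 439.5 + 549.61 = 2030.44
link = 2235.35/2030.44 = 1.100919
Link 2023→2024:
ΣP(2024)Q(2023) = 12.42×108 + 4.23×88 + 10.76×66 = 1341.36 + 372.24 + 710.16 = 2423.76
ΣP(2023)Q(2023) = 13.10×108 + 5.03×88 + 9.60×66 = 1414.8 + 442.64 + 633.6 = 2491.04
link = 2423.76/2491.04 = 0.972991
Chained index = 100 × 1.100919 × 0.972991 = 107.1185

107.12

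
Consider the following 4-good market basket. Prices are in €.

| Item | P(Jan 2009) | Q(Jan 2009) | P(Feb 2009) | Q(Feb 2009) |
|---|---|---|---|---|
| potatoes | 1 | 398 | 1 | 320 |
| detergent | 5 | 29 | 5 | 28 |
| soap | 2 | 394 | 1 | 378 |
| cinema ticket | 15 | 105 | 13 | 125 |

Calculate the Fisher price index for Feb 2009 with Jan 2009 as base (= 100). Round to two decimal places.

79.45

Laspeyres component (base-period weights):
ΣP(Feb 2009)Q(Jan 2009) = 1×398 + 5×29 + 1×394 + 13×105 = 398 + 145 + 394 + 1365 = 2302
ΣP(Jan 2009)Q(Jan 2009) = 1×398 + 5×29 + 2×394 + 15×105 = 398 + 145 + 788 + 1575 = 2906
L = 2302 / 2906 × 100 = 79.2154
Paasche component (current-period weights):
ΣP(Feb 2009)Q(Feb 2009) = 1×320 + 5×28 + 1×378 + 13×125 = 320 + 140 + 378 + 1625 = 2463
ΣP(Jan 2009)Q(Feb 2009) = 1×320 + 5×28 + 2×378 + 15×125 = 320 + 140 + 756 + 1875 = 3091
P = 2463 / 3091 × 100 = 79.6830
Fisher = √(L × P) = √(79.2154 × 79.6830) = 79.4488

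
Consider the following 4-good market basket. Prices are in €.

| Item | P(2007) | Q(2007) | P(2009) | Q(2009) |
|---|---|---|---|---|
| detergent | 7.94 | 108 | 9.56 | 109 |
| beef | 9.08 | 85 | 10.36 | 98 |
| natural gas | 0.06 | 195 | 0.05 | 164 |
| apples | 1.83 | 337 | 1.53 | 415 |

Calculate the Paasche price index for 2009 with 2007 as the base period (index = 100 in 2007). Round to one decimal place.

Paasche price index uses current-period quantities as weights.
ΣP(2009)·Q(2009) = 9.56×109 + 10.36×98 + 0.05×164 + 1.53×415 = 1042.04 + 1015.28 + 8.2 + 634.95 = 2700.47
ΣP(2007)·Q(2009) = 7.94×109 + 9.08×98 + 0.06×164 + 1.83×415 = 865.46 + 889.84 + 9.84 + 759.45 = 2524.59
Index = 2700.47 / 2524.59 × 100 = 106.9667

107.0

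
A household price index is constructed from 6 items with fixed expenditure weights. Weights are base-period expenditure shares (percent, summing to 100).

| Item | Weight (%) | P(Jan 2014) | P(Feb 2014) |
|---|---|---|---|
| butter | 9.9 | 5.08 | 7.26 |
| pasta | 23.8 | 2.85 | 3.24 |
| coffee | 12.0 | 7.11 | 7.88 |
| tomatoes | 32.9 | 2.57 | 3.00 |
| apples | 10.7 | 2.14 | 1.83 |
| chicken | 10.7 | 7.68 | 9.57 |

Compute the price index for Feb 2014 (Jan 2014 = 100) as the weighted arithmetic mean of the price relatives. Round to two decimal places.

butter: 9.9 × (7.26/5.08) = 9.9 × 1.429134 = 14.1484
pasta: 23.8 × (3.24/2.85) = 23.8 × 1.136842 = 27.0568
coffee: 12.0 × (7.88/7.11) = 12.0 × 1.108298 = 13.2996
tomatoes: 32.9 × (3.00/2.57) = 32.9 × 1.167315 = 38.4047
apples: 10.7 × (1.83/2.14) = 10.7 × 0.855140 = 9.1500
chicken: 10.7 × (9.57/7.68) = 10.7 × 1.246094 = 13.3332
Index = Σ wᵢ·(p₁ᵢ/p₀ᵢ) = 14.1484 + 27.0568 + 13.2996 + 38.4047 + 9.1500 + 13.3332 = 115.3927

115.39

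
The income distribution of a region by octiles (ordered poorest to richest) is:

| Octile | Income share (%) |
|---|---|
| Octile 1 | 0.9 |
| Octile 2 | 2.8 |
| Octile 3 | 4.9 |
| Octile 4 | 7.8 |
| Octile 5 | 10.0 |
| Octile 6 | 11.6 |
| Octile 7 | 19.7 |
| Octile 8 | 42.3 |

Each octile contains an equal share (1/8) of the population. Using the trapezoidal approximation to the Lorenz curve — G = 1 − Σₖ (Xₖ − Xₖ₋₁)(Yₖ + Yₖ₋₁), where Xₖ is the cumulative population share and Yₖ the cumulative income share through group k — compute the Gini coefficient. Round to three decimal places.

0.496

Cumulative income shares Yₖ: 0.0090, 0.0370, 0.0860, 0.1640, 0.2640, 0.3800, 0.5770, 1.0000
Σ (Xₖ−Xₖ₋₁)(Yₖ+Yₖ₋₁) = (1/8)(0.0090+0.0000) + (1/8)(0.0370+0.0090) + (1/8)(0.0860+0.0370) + (1/8)(0.1640+0.0860) + (1/8)(0.2640+0.1640) + (1/8)(0.3800+0.2640) + (1/8)(0.5770+0.3800) + (1/8)(1.0000+0.5770)
  = 0.0011 + 0.0057 + 0.0154 + 0.0312 + 0.0535 + 0.0805 + 0.1196 + 0.1971 = 0.5042
G = 1 − 0.5042 = 0.4958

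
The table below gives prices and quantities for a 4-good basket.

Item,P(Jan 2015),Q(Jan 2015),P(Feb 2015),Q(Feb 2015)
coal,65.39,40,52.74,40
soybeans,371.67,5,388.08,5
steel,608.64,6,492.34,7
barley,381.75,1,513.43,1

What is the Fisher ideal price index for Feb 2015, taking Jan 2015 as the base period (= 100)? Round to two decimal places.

Laspeyres component (base-period weights):
ΣP(Feb 2015)Q(Jan 2015) = 52.74×40 + 388.08×5 + 492.34×6 + 513.43×1 = 2109.6 + 1940.4 + 2954.04 + 513.43 = 7517.47
ΣP(Jan 2015)Q(Jan 2015) = 65.39×40 + 371.67×5 + 608.64×6 + 381.75×1 = 2615.6 + 1858.35 + 3651.84 + 381.75 = 8507.54
L = 7517.47 / 8507.54 × 100 = 88.3624
Paasche component (current-period weights):
ΣP(Feb 2015)Q(Feb 2015) = 52.74×40 + 388.08×5 + 492.34×7 + 513.43×1 = 2109.6 + 1940.4 + 3446.38 + 513.43 = 8009.81
ΣP(Jan 2015)Q(Feb 2015) = 65.39×40 + 371.67×5 + 608.64×7 + 381.75×1 = 2615.6 + 1858.35 + 4260.48 + 381.75 = 9116.18
P = 8009.81 / 9116.18 × 100 = 87.8637
Fisher = √(L × P) = √(88.3624 × 87.8637) = 88.1127

88.11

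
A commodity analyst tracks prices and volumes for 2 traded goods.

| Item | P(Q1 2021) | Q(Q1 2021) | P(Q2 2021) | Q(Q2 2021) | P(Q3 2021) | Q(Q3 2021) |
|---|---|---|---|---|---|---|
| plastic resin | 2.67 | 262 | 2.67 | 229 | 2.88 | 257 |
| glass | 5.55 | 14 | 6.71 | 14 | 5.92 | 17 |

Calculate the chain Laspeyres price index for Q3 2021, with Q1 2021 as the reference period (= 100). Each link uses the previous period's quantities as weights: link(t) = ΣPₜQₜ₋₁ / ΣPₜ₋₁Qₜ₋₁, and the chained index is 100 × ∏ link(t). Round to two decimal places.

Link Q1 2021→Q2 2021:
ΣP(Q2 2021)Q(Q1 2021) = 2.67×262 + 6.71×14 = 699.54 + 93.94 = 793.48
ΣP(Q1 2021)Q(Q1 2021) = 2.67×262 + 5.55×14 = 699.54 + 77.7 = 777.24
link = 793.48/777.24 = 1.020894
Link Q2 2021→Q3 2021:
ΣP(Q3 2021)Q(Q2 2021) = 2.88×229 + 5.92×14 = 659.52 + 82.88 = 742.4
ΣP(Q2 2021)Q(Q2 2021) = 2.67×229 + 6.71×14 = 611.43 + 93.94 = 705.37
link = 742.4/705.37 = 1.052497
Chained index = 100 × 1.020894 × 1.052497 = 107.4489

107.45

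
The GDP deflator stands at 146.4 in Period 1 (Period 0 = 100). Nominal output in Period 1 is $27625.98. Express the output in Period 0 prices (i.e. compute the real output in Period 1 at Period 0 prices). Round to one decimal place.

18870.2

Real = Nominal ÷ (Index/100) = 27625.98 ÷ (146.4/100)
     = 27625.98 ÷ 1.464 = 18870.2049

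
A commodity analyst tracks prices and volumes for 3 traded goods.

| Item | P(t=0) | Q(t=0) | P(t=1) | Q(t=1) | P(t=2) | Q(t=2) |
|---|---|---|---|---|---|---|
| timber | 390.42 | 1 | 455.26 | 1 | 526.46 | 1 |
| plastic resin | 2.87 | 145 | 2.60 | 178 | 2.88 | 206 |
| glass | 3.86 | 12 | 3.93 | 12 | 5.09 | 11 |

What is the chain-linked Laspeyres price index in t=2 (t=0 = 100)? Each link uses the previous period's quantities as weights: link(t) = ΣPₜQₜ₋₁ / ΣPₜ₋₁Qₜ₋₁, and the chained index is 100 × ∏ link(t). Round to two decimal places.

Link t=0→t=1:
ΣP(t=1)Q(t=0) = 455.26×1 + 2.60×145 + 3.93×12 = 455.26 + 377 + 47.16 = 879.42
ΣP(t=0)Q(t=0) = 390.42×1 + 2.87×145 + 3.86×12 = 390.42 + 416.15 + 46.32 = 852.89
link = 879.42/852.89 = 1.031106
Link t=1→t=2:
ΣP(t=2)Q(t=1) = 526.46×1 + 2.88×178 + 5.09×12 = 526.46 + 512.64 + 61.08 = 1100.18
ΣP(t=1)Q(t=1) = 455.26×1 + 2.60×178 + 3.93×12 = 455.26 + 462.8 + 47.16 = 965.22
link = 1100.18/965.22 = 1.139823
Chained index = 100 × 1.031106 × 1.139823 = 117.5278

117.53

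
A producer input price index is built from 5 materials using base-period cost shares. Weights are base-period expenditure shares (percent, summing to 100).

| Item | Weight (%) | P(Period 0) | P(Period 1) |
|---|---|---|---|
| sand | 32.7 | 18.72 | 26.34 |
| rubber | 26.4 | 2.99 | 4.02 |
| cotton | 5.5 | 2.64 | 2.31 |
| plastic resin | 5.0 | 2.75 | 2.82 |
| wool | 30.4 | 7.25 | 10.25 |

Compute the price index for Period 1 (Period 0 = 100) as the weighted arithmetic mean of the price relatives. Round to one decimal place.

134.4

sand: 32.7 × (26.34/18.72) = 32.7 × 1.407051 = 46.0106
rubber: 26.4 × (4.02/2.99) = 26.4 × 1.344482 = 35.4943
cotton: 5.5 × (2.31/2.64) = 5.5 × 0.875000 = 4.8125
plastic resin: 5.0 × (2.82/2.75) = 5.0 × 1.025455 = 5.1273
wool: 30.4 × (10.25/7.25) = 30.4 × 1.413793 = 42.9793
Index = Σ wᵢ·(p₁ᵢ/p₀ᵢ) = 46.0106 + 35.4943 + 4.8125 + 5.1273 + 42.9793 = 134.4240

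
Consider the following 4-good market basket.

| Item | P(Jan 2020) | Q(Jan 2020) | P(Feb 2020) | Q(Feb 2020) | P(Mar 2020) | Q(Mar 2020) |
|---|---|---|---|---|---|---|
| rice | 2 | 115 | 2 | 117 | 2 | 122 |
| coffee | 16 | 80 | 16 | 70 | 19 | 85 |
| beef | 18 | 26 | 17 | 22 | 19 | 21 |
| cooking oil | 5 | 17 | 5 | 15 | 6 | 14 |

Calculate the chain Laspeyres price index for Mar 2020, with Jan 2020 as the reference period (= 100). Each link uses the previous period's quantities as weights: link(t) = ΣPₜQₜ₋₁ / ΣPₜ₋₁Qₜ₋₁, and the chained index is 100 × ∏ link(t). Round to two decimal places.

Link Jan 2020→Feb 2020:
ΣP(Feb 2020)Q(Jan 2020) = 2×115 + 16×80 + 17×26 + 5×17 = 230 + 1280 + 442 + 85 = 2037
ΣP(Jan 2020)Q(Jan 2020) = 2×115 + 16×80 + 18×26 + 5×17 = 230 + 1280 + 468 + 85 = 2063
link = 2037/2063 = 0.987397
Link Feb 2020→Mar 2020:
ΣP(Mar 2020)Q(Feb 2020) = 2×117 + 19×70 + 19×22 + 6×15 = 234 + 1330 + 418 + 90 = 2072
ΣP(Feb 2020)Q(Feb 2020) = 2×117 + 16×70 + 17×22 + 5×15 = 234 + 1120 + 374 + 75 = 1803
link = 2072/1803 = 1.149196
Chained index = 100 × 0.987397 × 1.149196 = 113.4712

113.47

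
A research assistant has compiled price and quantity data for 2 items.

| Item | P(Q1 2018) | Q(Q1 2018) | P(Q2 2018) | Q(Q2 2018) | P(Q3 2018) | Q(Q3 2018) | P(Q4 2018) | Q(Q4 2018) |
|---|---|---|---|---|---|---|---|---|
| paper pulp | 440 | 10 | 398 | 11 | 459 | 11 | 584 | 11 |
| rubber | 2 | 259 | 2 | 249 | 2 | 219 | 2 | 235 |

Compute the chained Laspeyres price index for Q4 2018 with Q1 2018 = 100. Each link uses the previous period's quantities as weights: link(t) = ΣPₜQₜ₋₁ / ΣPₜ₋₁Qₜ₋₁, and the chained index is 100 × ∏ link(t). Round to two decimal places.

130.12

Link Q1 2018→Q2 2018:
ΣP(Q2 2018)Q(Q1 2018) = 398×10 + 2×259 = 3980 + 518 = 4498
ΣP(Q1 2018)Q(Q1 2018) = 440×10 + 2×259 = 4400 + 518 = 4918
link = 4498/4918 = 0.914599
Link Q2 2018→Q3 2018:
ΣP(Q3 2018)Q(Q2 2018) = 459×11 + 2×249 = 5049 + 498 = 5547
ΣP(Q2 2018)Q(Q2 2018) = 398×11 + 2×249 = 4378 + 498 = 4876
link = 5547/4876 = 1.137613
Link Q3 2018→Q4 2018:
ΣP(Q4 2018)Q(Q3 2018) = 584×11 + 2×219 = 6424 + 438 = 6862
ΣP(Q3 2018)Q(Q3 2018) = 459×11 + 2×219 = 5049 + 438 = 5487
link = 6862/5487 = 1.250592
Chained index = 100 × 0.914599 × 1.137613 × 1.250592 = 130.1191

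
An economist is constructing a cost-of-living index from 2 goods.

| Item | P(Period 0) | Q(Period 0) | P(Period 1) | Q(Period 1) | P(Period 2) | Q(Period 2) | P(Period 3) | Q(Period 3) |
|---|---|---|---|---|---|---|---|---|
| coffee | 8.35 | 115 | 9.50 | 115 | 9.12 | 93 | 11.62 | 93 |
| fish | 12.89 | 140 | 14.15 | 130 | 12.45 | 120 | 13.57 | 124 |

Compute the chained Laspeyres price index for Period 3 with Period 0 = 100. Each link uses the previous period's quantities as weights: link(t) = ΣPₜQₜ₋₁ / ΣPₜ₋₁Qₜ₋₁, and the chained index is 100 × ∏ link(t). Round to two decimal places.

116.97

Link Period 0→Period 1:
ΣP(Period 1)Q(Period 0) = 9.50×115 + 14.15×140 = 1092.5 + 1981 = 3073.5
ΣP(Period 0)Q(Period 0) = 8.35×115 + 12.89×140 = 960.25 + 1804.6 = 2764.85
link = 3073.5/2764.85 = 1.111634
Link Period 1→Period 2:
ΣP(Period 2)Q(Period 1) = 9.12×115 + 12.45×130 = 1048.8 + 1618.5 = 2667.3
ΣP(Period 1)Q(Period 1) = 9.50×115 + 14.15×130 = 1092.5 + 1839.5 = 2932
link = 2667.3/2932 = 0.909720
Link Period 2→Period 3:
ΣP(Period 3)Q(Period 2) = 11.62×93 + 13.57×120 = 1080.66 + 1628.4 = 2709.06
ΣP(Period 2)Q(Period 2) = 9.12×93 + 12.45×120 = 848.16 + 1494 = 2342.16
link = 2709.06/2342.16 = 1.156650
Chained index = 100 × 1.111634 × 0.909720 × 1.156650 = 116.9692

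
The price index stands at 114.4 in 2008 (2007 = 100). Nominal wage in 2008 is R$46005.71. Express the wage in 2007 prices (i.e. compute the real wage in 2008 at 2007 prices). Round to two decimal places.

40214.78

Real = Nominal ÷ (Index/100) = 46005.71 ÷ (114.4/100)
     = 46005.71 ÷ 1.144 = 40214.7815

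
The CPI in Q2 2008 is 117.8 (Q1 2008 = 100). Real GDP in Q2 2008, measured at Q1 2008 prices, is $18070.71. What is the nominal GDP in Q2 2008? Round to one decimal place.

21287.3

Nominal = Real × (Index/100) = 18070.71 × (117.8/100)
        = 18070.71 × 1.178 = 21287.2964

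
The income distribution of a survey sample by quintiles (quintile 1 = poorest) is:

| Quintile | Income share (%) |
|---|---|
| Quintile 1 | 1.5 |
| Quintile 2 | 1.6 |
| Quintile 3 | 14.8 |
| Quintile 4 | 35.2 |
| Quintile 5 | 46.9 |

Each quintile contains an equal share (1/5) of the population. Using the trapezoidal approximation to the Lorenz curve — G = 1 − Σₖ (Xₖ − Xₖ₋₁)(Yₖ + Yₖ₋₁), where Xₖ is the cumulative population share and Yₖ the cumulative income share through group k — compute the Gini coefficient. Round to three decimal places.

Cumulative income shares Yₖ: 0.0150, 0.0310, 0.1790, 0.5310, 1.0000
Σ (Xₖ−Xₖ₋₁)(Yₖ+Yₖ₋₁) = (1/5)(0.0150+0.0000) + (1/5)(0.0310+0.0150) + (1/5)(0.1790+0.0310) + (1/5)(0.5310+0.1790) + (1/5)(1.0000+0.5310)
  = 0.0030 + 0.0092 + 0.0420 + 0.1420 + 0.3062 = 0.5024
G = 1 − 0.5024 = 0.4976

0.498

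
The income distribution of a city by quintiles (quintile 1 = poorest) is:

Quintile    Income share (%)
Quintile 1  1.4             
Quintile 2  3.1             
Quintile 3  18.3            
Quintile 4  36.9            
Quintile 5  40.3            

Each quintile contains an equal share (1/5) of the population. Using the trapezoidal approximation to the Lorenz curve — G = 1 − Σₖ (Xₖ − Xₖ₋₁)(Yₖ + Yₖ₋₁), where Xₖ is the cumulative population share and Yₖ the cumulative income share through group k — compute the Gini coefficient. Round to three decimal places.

Cumulative income shares Yₖ: 0.0140, 0.0450, 0.2280, 0.5970, 1.0000
Σ (Xₖ−Xₖ₋₁)(Yₖ+Yₖ₋₁) = (1/5)(0.0140+0.0000) + (1/5)(0.0450+0.0140) + (1/5)(0.2280+0.0450) + (1/5)(0.5970+0.2280) + (1/5)(1.0000+0.5970)
  = 0.0028 + 0.0118 + 0.0546 + 0.1650 + 0.3194 = 0.5536
G = 1 − 0.5536 = 0.4464

0.446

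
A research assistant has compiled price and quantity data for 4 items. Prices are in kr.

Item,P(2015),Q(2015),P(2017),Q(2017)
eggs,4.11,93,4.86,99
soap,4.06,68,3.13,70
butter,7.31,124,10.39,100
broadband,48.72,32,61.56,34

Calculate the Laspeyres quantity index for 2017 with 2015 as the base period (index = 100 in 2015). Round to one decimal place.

Laspeyres quantity index uses base-period prices as weights.
ΣP(2015)·Q(2017) = 4.11×99 + 4.06×70 + 7.31×100 + 48.72×34 = 406.89 + 284.2 + 731 + 1656.48 = 3078.57
ΣP(2015)·Q(2015) = 4.11×93 + 4.06×68 + 7.31×124 + 48.72×32 = 382.23 + 276.08 + 906.44 + 1559.04 = 3123.79
Index = 3078.57 / 3123.79 × 100 = 98.5524

98.6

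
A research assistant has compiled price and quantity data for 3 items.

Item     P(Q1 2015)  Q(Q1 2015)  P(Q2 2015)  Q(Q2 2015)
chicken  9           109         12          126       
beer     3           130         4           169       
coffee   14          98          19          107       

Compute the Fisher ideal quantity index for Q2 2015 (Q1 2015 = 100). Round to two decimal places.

Laspeyres component (base-period weights):
ΣP(Q1 2015)Q(Q2 2015) = 9×126 + 3×169 + 14×107 = 1134 + 507 + 1498 = 3139
ΣP(Q1 2015)Q(Q1 2015) = 9×109 + 3×130 + 14×98 = 981 + 390 + 1372 = 2743
L = 3139 / 2743 × 100 = 114.4367
Paasche component (current-period weights):
ΣP(Q2 2015)Q(Q2 2015) = 12×126 + 4×169 + 19×107 = 1512 + 676 + 2033 = 4221
ΣP(Q2 2015)Q(Q1 2015) = 12×109 + 4×130 + 19×98 = 1308 + 520 + 1862 = 3690
P = 4221 / 3690 × 100 = 114.3902
Fisher = √(L × P) = √(114.4367 × 114.3902) = 114.4135

114.41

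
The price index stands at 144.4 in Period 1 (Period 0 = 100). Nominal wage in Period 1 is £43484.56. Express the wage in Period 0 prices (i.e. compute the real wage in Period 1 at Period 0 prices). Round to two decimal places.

30113.96

Real = Nominal ÷ (Index/100) = 43484.56 ÷ (144.4/100)
     = 43484.56 ÷ 1.444 = 30113.9612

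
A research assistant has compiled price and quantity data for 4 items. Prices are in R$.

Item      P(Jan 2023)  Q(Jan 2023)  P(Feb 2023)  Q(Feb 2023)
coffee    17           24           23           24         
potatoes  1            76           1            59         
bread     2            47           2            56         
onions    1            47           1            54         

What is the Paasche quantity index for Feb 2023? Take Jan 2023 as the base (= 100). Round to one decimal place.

Paasche quantity index uses current-period prices as weights.
ΣP(Feb 2023)·Q(Feb 2023) = 23×24 + 1×59 + 2×56 + 1×54 = 552 + 59 + 112 + 54 = 777
ΣP(Feb 2023)·Q(Jan 2023) = 23×24 + 1×76 + 2×47 + 1×47 = 552 + 76 + 94 + 47 = 769
Index = 777 / 769 × 100 = 101.0403

101.0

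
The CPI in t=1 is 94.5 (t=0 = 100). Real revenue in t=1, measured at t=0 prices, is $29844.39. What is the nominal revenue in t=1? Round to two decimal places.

28202.95

Nominal = Real × (Index/100) = 29844.39 × (94.5/100)
        = 29844.39 × 0.945 = 28202.9485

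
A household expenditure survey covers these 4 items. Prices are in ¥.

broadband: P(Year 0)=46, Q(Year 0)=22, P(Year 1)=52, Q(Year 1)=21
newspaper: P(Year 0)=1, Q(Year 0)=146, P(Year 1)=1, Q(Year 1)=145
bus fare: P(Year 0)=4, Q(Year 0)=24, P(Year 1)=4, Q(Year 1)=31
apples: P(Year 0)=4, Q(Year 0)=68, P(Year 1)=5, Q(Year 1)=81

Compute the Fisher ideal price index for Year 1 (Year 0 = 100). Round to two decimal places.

Laspeyres component (base-period weights):
ΣP(Year 1)Q(Year 0) = 52×22 + 1×146 + 4×24 + 5×68 = 1144 + 146 + 96 + 340 = 1726
ΣP(Year 0)Q(Year 0) = 46×22 + 1×146 + 4×24 + 4×68 = 1012 + 146 + 96 + 272 = 1526
L = 1726 / 1526 × 100 = 113.1062
Paasche component (current-period weights):
ΣP(Year 1)Q(Year 1) = 52×21 + 1×145 + 4×31 + 5×81 = 1092 + 145 + 124 + 405 = 1766
ΣP(Year 0)Q(Year 1) = 46×21 + 1×145 + 4×31 + 4×81 = 966 + 145 + 124 + 324 = 1559
P = 1766 / 1559 × 100 = 113.2777
Fisher = √(L × P) = √(113.1062 × 113.2777) = 113.1919

113.19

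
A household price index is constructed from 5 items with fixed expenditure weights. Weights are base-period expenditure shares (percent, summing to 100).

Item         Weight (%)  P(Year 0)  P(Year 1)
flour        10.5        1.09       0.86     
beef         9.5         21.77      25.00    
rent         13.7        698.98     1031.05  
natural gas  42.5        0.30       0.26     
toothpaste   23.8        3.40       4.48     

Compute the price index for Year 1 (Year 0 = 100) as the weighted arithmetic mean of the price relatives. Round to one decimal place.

107.6

flour: 10.5 × (0.86/1.09) = 10.5 × 0.788991 = 8.2844
beef: 9.5 × (25.00/21.77) = 9.5 × 1.148369 = 10.9095
rent: 13.7 × (1031.05/698.98) = 13.7 × 1.475078 = 20.2086
natural gas: 42.5 × (0.26/0.30) = 42.5 × 0.866667 = 36.8333
toothpaste: 23.8 × (4.48/3.40) = 23.8 × 1.317647 = 31.3600
Index = Σ wᵢ·(p₁ᵢ/p₀ᵢ) = 8.2844 + 10.9095 + 20.2086 + 36.8333 + 31.3600 = 107.5958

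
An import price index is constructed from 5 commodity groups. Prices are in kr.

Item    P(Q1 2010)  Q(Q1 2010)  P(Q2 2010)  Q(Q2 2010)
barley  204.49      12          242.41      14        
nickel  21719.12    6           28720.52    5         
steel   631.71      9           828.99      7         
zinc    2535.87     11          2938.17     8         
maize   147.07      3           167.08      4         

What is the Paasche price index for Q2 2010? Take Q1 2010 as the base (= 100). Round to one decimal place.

129.4

Paasche price index uses current-period quantities as weights.
ΣP(Q2 2010)·Q(Q2 2010) = 242.41×14 + 28720.52×5 + 828.99×7 + 2938.17×8 + 167.08×4 = 3393.74 + 143602.6 + 5802.93 + 23505.36 + 668.32 = 176972.95
ΣP(Q1 2010)·Q(Q2 2010) = 204.49×14 + 21719.12×5 + 631.71×7 + 2535.87×8 + 147.07×4 = 2862.86 + 108595.6 + 4421.97 + 20286.96 + 588.28 = 136755.67
Index = 176972.95 / 136755.67 × 100 = 129.4081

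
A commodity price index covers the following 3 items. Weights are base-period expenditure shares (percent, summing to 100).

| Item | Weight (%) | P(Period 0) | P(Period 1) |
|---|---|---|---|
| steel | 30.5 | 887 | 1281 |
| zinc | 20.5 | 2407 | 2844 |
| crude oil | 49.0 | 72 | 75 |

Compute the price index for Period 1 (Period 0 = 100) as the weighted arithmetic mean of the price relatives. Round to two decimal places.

steel: 30.5 × (1281/887) = 30.5 × 1.444194 = 44.0479
zinc: 20.5 × (2844/2407) = 20.5 × 1.181554 = 24.2219
crude oil: 49.0 × (75/72) = 49.0 × 1.041667 = 51.0417
Index = Σ wᵢ·(p₁ᵢ/p₀ᵢ) = 44.0479 + 24.2219 + 51.0417 = 119.3114

119.31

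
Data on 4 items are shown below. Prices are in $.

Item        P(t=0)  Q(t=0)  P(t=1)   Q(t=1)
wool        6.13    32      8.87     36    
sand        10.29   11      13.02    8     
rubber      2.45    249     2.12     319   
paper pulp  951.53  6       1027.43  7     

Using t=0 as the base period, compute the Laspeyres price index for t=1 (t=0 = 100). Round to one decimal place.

Laspeyres price index uses base-period quantities as weights.
ΣP(t=1)·Q(t=0) = 8.87×32 + 13.02×11 + 2.12×249 + 1027.43×6 = 283.84 + 143.22 + 527.88 + 6164.58 = 7119.52
ΣP(t=0)·Q(t=0) = 6.13×32 + 10.29×11 + 2.45×249 + 951.53×6 = 196.16 + 113.19 + 610.05 + 5709.18 = 6628.58
Index = 7119.52 / 6628.58 × 100 = 107.4064

107.4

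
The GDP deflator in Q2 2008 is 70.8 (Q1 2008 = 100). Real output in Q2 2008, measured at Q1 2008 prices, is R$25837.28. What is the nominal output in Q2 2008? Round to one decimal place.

18292.8

Nominal = Real × (Index/100) = 25837.28 × (70.8/100)
        = 25837.28 × 0.708 = 18292.7942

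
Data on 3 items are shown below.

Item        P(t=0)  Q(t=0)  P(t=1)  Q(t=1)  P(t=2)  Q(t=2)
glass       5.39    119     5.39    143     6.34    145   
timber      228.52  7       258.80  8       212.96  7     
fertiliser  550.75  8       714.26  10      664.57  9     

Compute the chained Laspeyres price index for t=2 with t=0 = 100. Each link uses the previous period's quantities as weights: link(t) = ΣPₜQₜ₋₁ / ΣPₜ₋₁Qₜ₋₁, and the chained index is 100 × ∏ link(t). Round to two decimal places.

113.91

Link t=0→t=1:
ΣP(t=1)Q(t=0) = 5.39×119 + 258.80×7 + 714.26×8 = 641.41 + 1811.6 + 5714.08 = 8167.09
ΣP(t=0)Q(t=0) = 5.39×119 + 228.52×7 + 550.75×8 = 641.41 + 1599.64 + 4406 = 6647.05
link = 8167.09/6647.05 = 1.228679
Link t=1→t=2:
ΣP(t=2)Q(t=1) = 6.34×143 + 212.96×8 + 664.57×10 = 906.62 + 1703.68 + 6645.7 = 9256
ΣP(t=1)Q(t=1) = 5.39×143 + 258.80×8 + 714.26×10 = 770.77 + 2070.4 + 7142.6 = 9983.77
link = 9256/9983.77 = 0.927105
Chained index = 100 × 1.228679 × 0.927105 = 113.9114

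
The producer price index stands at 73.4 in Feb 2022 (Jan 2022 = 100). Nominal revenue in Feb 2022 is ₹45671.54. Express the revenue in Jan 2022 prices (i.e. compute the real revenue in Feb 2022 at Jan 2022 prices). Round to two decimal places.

Real = Nominal ÷ (Index/100) = 45671.54 ÷ (73.4/100)
     = 45671.54 ÷ 0.734 = 62222.8065

62222.81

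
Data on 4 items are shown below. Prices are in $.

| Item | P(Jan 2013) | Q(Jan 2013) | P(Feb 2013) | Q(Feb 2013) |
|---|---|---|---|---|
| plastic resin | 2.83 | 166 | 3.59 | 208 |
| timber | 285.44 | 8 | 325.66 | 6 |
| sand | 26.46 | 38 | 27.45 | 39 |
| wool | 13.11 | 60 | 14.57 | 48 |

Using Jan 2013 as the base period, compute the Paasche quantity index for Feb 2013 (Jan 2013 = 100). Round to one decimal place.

87.3

Paasche quantity index uses current-period prices as weights.
ΣP(Feb 2013)·Q(Feb 2013) = 3.59×208 + 325.66×6 + 27.45×39 + 14.57×48 = 746.72 + 1953.96 + 1070.55 + 699.36 = 4470.59
ΣP(Feb 2013)·Q(Jan 2013) = 3.59×166 + 325.66×8 + 27.45×38 + 14.57×60 = 595.94 + 2605.28 + 1043.1 + 874.2 = 5118.52
Index = 4470.59 / 5118.52 × 100 = 87.3415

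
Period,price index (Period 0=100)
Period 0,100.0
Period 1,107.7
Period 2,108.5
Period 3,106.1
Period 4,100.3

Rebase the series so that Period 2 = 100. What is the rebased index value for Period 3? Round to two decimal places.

Rebased(Period 3) = 106.1 / 108.5 × 100 = 97.7880

97.79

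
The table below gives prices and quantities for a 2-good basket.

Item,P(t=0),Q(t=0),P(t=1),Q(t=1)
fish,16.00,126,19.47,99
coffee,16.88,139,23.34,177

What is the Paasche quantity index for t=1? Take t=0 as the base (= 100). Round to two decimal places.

106.34

Paasche quantity index uses current-period prices as weights.
ΣP(t=1)·Q(t=1) = 19.47×99 + 23.34×177 = 1927.53 + 4131.18 = 6058.71
ΣP(t=1)·Q(t=0) = 19.47×126 + 23.34×139 = 2453.22 + 3244.26 = 5697.48
Index = 6058.71 / 5697.48 × 100 = 106.3402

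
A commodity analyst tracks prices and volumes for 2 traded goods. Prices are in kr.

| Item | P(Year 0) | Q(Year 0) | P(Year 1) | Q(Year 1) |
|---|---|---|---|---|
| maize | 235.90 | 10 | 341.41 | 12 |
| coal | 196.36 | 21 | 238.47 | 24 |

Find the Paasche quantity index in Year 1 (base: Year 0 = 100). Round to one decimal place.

116.6

Paasche quantity index uses current-period prices as weights.
ΣP(Year 1)·Q(Year 1) = 341.41×12 + 238.47×24 = 4096.92 + 5723.28 = 9820.2
ΣP(Year 1)·Q(Year 0) = 341.41×10 + 238.47×21 = 3414.1 + 5007.87 = 8421.97
Index = 9820.2 / 8421.97 × 100 = 116.6022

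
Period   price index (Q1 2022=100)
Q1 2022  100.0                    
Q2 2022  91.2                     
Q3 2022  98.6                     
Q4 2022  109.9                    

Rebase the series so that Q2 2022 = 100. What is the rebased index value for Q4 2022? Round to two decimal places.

120.50

Rebased(Q4 2022) = 109.9 / 91.2 × 100 = 120.5044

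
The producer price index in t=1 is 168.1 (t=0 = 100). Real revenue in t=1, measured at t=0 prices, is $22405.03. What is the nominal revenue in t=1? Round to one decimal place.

37662.9

Nominal = Real × (Index/100) = 22405.03 × (168.1/100)
        = 22405.03 × 1.681 = 37662.8554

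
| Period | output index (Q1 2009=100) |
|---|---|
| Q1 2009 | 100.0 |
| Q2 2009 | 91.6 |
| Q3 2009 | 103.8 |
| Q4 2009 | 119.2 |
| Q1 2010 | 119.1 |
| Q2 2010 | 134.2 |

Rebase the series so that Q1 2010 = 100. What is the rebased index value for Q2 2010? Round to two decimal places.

Rebased(Q2 2010) = 134.2 / 119.1 × 100 = 112.6784

112.68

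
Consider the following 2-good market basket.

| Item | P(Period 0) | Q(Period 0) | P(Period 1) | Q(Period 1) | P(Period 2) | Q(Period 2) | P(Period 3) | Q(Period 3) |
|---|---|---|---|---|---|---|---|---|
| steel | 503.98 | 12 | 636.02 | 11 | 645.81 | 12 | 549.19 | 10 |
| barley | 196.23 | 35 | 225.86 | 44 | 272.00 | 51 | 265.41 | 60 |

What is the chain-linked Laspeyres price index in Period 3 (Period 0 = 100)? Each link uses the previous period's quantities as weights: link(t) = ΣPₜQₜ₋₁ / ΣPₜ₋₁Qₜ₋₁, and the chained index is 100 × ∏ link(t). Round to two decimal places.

126.11

Link Period 0→Period 1:
ΣP(Period 1)Q(Period 0) = 636.02×12 + 225.86×35 = 7632.24 + 7905.1 = 15537.34
ΣP(Period 0)Q(Period 0) = 503.98×12 + 196.23×35 = 6047.76 + 6868.05 = 12915.81
link = 15537.34/12915.81 = 1.202971
Link Period 1→Period 2:
ΣP(Period 2)Q(Period 1) = 645.81×11 + 272.00×44 = 7103.91 + 11968 = 19071.91
ΣP(Period 1)Q(Period 1) = 636.02×11 + 225.86×44 = 6996.22 + 9937.84 = 16934.06
link = 19071.91/16934.06 = 1.126246
Link Period 2→Period 3:
ΣP(Period 3)Q(Period 2) = 549.19×12 + 265.41×51 = 6590.28 + 13535.91 = 20126.19
ΣP(Period 2)Q(Period 2) = 645.81×12 + 272.00×51 = 7749.72 + 13872 = 21621.72
link = 20126.19/21621.72 = 0.930832
Chained index = 100 × 1.202971 × 1.126246 × 0.930832 = 126.1129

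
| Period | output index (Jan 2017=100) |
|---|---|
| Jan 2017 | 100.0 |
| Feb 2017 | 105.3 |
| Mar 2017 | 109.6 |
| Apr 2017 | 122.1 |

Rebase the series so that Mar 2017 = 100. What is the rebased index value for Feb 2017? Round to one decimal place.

96.1

Rebased(Feb 2017) = 105.3 / 109.6 × 100 = 96.0766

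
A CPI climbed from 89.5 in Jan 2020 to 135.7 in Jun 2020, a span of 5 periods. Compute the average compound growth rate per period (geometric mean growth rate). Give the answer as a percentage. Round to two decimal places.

8.68%

Growth factor = (135.7/89.5)^(1/5) = (1.516201)^(1/5) = 1.086804
Growth rate = 1.086804 − 1 = 0.086804 = 8.6804%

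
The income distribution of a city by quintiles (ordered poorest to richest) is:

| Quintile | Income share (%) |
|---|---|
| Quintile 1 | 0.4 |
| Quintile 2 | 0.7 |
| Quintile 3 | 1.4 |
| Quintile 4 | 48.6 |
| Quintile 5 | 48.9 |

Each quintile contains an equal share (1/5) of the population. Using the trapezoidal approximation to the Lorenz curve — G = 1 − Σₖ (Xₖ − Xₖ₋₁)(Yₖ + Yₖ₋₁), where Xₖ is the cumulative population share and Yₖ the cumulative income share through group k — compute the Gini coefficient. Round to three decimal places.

0.580

Cumulative income shares Yₖ: 0.0040, 0.0110, 0.0250, 0.5110, 1.0000
Σ (Xₖ−Xₖ₋₁)(Yₖ+Yₖ₋₁) = (1/5)(0.0040+0.0000) + (1/5)(0.0110+0.0040) + (1/5)(0.0250+0.0110) + (1/5)(0.5110+0.0250) + (1/5)(1.0000+0.5110)
  = 0.0008 + 0.0030 + 0.0072 + 0.1072 + 0.3022 = 0.4204
G = 1 − 0.4204 = 0.5796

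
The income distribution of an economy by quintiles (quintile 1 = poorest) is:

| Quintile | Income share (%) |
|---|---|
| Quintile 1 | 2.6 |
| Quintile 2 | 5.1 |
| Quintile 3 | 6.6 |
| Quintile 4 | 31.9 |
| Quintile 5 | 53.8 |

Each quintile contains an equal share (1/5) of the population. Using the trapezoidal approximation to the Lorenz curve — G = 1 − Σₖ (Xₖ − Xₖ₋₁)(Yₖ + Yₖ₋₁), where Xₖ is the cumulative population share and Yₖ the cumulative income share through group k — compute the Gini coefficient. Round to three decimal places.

0.517

Cumulative income shares Yₖ: 0.0260, 0.0770, 0.1430, 0.4620, 1.0000
Σ (Xₖ−Xₖ₋₁)(Yₖ+Yₖ₋₁) = (1/5)(0.0260+0.0000) + (1/5)(0.0770+0.0260) + (1/5)(0.1430+0.0770) + (1/5)(0.4620+0.1430) + (1/5)(1.0000+0.4620)
  = 0.0052 + 0.0206 + 0.0440 + 0.1210 + 0.2924 = 0.4832
G = 1 − 0.4832 = 0.5168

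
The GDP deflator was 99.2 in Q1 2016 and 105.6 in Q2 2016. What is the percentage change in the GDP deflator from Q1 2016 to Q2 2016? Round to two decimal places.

Change = (105.6 − 99.2) / 99.2 × 100
       = 6.4 / 99.2 × 100 = 6.4516%

6.45%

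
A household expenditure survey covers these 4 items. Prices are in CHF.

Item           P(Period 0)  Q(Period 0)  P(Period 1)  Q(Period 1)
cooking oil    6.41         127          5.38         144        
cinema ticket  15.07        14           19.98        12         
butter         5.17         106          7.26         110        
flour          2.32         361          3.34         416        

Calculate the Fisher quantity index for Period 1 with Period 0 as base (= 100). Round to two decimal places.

109.21

Laspeyres component (base-period weights):
ΣP(Period 0)Q(Period 1) = 6.41×144 + 15.07×12 + 5.17×110 + 2.32×416 = 923.04 + 180.84 + 568.7 + 965.12 = 2637.7
ΣP(Period 0)Q(Period 0) = 6.41×127 + 15.07×14 + 5.17×106 + 2.32×361 = 814.07 + 210.98 + 548.02 + 837.52 = 2410.59
L = 2637.7 / 2410.59 × 100 = 109.4213
Paasche component (current-period weights):
ΣP(Period 1)Q(Period 1) = 5.38×144 + 19.98×12 + 7.26×110 + 3.34×416 = 774.72 + 239.76 + 798.6 + 1389.44 = 3202.52
ΣP(Period 1)Q(Period 0) = 5.38×127 + 19.98×14 + 7.26×106 + 3.34×361 = 683.26 + 279.72 + 769.56 + 1205.74 = 2938.28
P = 3202.52 / 2938.28 × 100 = 108.9930
Fisher = √(L × P) = √(109.4213 × 108.9930) = 109.2070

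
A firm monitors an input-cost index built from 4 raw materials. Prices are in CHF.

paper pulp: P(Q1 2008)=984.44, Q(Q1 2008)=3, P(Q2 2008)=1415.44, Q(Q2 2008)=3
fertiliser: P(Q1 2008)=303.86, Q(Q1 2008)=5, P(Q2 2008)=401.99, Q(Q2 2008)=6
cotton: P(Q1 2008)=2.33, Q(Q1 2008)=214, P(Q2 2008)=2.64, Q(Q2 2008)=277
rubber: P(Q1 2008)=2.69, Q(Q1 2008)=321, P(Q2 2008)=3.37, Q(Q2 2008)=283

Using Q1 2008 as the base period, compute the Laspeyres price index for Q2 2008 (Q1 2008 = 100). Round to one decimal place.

135.4

Laspeyres price index uses base-period quantities as weights.
ΣP(Q2 2008)·Q(Q1 2008) = 1415.44×3 + 401.99×5 + 2.64×214 + 3.37×321 = 4246.32 + 2009.95 + 564.96 + 1081.77 = 7903
ΣP(Q1 2008)·Q(Q1 2008) = 984.44×3 + 303.86×5 + 2.33×214 + 2.69×321 = 2953.32 + 1519.3 + 498.62 + 863.49 = 5834.73
Index = 7903 / 5834.73 × 100 = 135.4476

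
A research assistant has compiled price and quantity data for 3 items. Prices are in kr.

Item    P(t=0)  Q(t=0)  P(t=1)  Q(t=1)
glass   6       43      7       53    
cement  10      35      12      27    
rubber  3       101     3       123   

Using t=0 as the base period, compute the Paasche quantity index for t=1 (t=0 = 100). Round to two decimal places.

Paasche quantity index uses current-period prices as weights.
ΣP(t=1)·Q(t=1) = 7×53 + 12×27 + 3×123 = 371 + 324 + 369 = 1064
ΣP(t=1)·Q(t=0) = 7×43 + 12×35 + 3×101 = 301 + 420 + 303 = 1024
Index = 1064 / 1024 × 100 = 103.9062

103.91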